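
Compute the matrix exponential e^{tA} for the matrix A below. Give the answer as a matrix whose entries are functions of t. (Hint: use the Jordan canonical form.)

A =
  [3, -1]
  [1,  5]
e^{tA} =
  [-t*exp(4*t) + exp(4*t), -t*exp(4*t)]
  [t*exp(4*t), t*exp(4*t) + exp(4*t)]

Strategy: write A = P · J · P⁻¹ where J is a Jordan canonical form, so e^{tA} = P · e^{tJ} · P⁻¹, and e^{tJ} can be computed block-by-block.

A has Jordan form
J =
  [4, 1]
  [0, 4]
(up to reordering of blocks).

Per-block formulas:
  For a 2×2 Jordan block J_2(4): exp(t · J_2(4)) = e^(4t)·(I + t·N), where N is the 2×2 nilpotent shift.

After assembling e^{tJ} and conjugating by P, we get:

e^{tA} =
  [-t*exp(4*t) + exp(4*t), -t*exp(4*t)]
  [t*exp(4*t), t*exp(4*t) + exp(4*t)]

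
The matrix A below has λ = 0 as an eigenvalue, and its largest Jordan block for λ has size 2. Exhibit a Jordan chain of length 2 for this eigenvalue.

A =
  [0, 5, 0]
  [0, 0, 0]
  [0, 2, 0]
A Jordan chain for λ = 0 of length 2:
v_1 = (5, 0, 2)ᵀ
v_2 = (0, 1, 0)ᵀ

Let N = A − (0)·I. We want v_2 with N^2 v_2 = 0 but N^1 v_2 ≠ 0; then v_{j-1} := N · v_j for j = 2, …, 2.

Pick v_2 = (0, 1, 0)ᵀ.
Then v_1 = N · v_2 = (5, 0, 2)ᵀ.

Sanity check: (A − (0)·I) v_1 = (0, 0, 0)ᵀ = 0. ✓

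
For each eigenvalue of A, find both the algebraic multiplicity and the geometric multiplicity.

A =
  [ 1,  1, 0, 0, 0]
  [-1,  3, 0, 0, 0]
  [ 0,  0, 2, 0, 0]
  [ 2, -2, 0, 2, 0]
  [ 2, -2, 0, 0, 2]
λ = 2: alg = 5, geom = 4

Step 1 — factor the characteristic polynomial to read off the algebraic multiplicities:
  χ_A(x) = (x - 2)^5

Step 2 — compute geometric multiplicities via the rank-nullity identity g(λ) = n − rank(A − λI):
  rank(A − (2)·I) = 1, so dim ker(A − (2)·I) = n − 1 = 4

Summary:
  λ = 2: algebraic multiplicity = 5, geometric multiplicity = 4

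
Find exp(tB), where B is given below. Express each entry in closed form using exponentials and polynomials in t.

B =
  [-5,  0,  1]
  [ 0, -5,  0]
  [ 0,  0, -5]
e^{tB} =
  [exp(-5*t), 0, t*exp(-5*t)]
  [0, exp(-5*t), 0]
  [0, 0, exp(-5*t)]

Strategy: write B = P · J · P⁻¹ where J is a Jordan canonical form, so e^{tB} = P · e^{tJ} · P⁻¹, and e^{tJ} can be computed block-by-block.

B has Jordan form
J =
  [-5,  1,  0]
  [ 0, -5,  0]
  [ 0,  0, -5]
(up to reordering of blocks).

Per-block formulas:
  For a 1×1 block at λ = -5: exp(t · [-5]) = [e^(-5t)].
  For a 2×2 Jordan block J_2(-5): exp(t · J_2(-5)) = e^(-5t)·(I + t·N), where N is the 2×2 nilpotent shift.

After assembling e^{tJ} and conjugating by P, we get:

e^{tB} =
  [exp(-5*t), 0, t*exp(-5*t)]
  [0, exp(-5*t), 0]
  [0, 0, exp(-5*t)]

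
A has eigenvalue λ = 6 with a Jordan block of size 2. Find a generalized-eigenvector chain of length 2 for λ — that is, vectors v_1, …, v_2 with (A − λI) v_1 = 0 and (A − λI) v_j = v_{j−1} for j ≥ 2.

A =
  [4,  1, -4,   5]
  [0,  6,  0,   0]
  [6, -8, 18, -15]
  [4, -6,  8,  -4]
A Jordan chain for λ = 6 of length 2:
v_1 = (-2, 0, 6, 4)ᵀ
v_2 = (1, 0, 0, 0)ᵀ

Let N = A − (6)·I. We want v_2 with N^2 v_2 = 0 but N^1 v_2 ≠ 0; then v_{j-1} := N · v_j for j = 2, …, 2.

Pick v_2 = (1, 0, 0, 0)ᵀ.
Then v_1 = N · v_2 = (-2, 0, 6, 4)ᵀ.

Sanity check: (A − (6)·I) v_1 = (0, 0, 0, 0)ᵀ = 0. ✓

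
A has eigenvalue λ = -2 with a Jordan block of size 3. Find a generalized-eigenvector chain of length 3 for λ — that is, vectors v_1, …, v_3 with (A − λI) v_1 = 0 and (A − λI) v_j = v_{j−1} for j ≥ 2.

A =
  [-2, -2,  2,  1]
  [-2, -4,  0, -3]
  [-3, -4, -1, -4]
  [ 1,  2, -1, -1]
A Jordan chain for λ = -2 of length 3:
v_1 = (-1, 1, 1, 0)ᵀ
v_2 = (0, -2, -3, 1)ᵀ
v_3 = (1, 0, 0, 0)ᵀ

Let N = A − (-2)·I. We want v_3 with N^3 v_3 = 0 but N^2 v_3 ≠ 0; then v_{j-1} := N · v_j for j = 3, …, 2.

Pick v_3 = (1, 0, 0, 0)ᵀ.
Then v_2 = N · v_3 = (0, -2, -3, 1)ᵀ.
Then v_1 = N · v_2 = (-1, 1, 1, 0)ᵀ.

Sanity check: (A − (-2)·I) v_1 = (0, 0, 0, 0)ᵀ = 0. ✓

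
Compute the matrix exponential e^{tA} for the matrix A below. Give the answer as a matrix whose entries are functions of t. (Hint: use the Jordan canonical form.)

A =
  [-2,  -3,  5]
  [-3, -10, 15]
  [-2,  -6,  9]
e^{tA} =
  [-t*exp(-t) + exp(-t), -3*t*exp(-t), 5*t*exp(-t)]
  [-3*t*exp(-t), -9*t*exp(-t) + exp(-t), 15*t*exp(-t)]
  [-2*t*exp(-t), -6*t*exp(-t), 10*t*exp(-t) + exp(-t)]

Strategy: write A = P · J · P⁻¹ where J is a Jordan canonical form, so e^{tA} = P · e^{tJ} · P⁻¹, and e^{tJ} can be computed block-by-block.

A has Jordan form
J =
  [-1,  1,  0]
  [ 0, -1,  0]
  [ 0,  0, -1]
(up to reordering of blocks).

Per-block formulas:
  For a 2×2 Jordan block J_2(-1): exp(t · J_2(-1)) = e^(-1t)·(I + t·N), where N is the 2×2 nilpotent shift.
  For a 1×1 block at λ = -1: exp(t · [-1]) = [e^(-1t)].

After assembling e^{tJ} and conjugating by P, we get:

e^{tA} =
  [-t*exp(-t) + exp(-t), -3*t*exp(-t), 5*t*exp(-t)]
  [-3*t*exp(-t), -9*t*exp(-t) + exp(-t), 15*t*exp(-t)]
  [-2*t*exp(-t), -6*t*exp(-t), 10*t*exp(-t) + exp(-t)]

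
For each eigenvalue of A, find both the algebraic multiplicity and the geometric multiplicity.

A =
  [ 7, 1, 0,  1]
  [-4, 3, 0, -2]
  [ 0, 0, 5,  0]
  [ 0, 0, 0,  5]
λ = 5: alg = 4, geom = 3

Step 1 — factor the characteristic polynomial to read off the algebraic multiplicities:
  χ_A(x) = (x - 5)^4

Step 2 — compute geometric multiplicities via the rank-nullity identity g(λ) = n − rank(A − λI):
  rank(A − (5)·I) = 1, so dim ker(A − (5)·I) = n − 1 = 3

Summary:
  λ = 5: algebraic multiplicity = 4, geometric multiplicity = 3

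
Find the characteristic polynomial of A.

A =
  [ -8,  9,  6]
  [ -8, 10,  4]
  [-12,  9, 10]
x^3 - 12*x^2 + 48*x - 64

Expanding det(x·I − A) (e.g. by cofactor expansion or by noting that A is similar to its Jordan form J, which has the same characteristic polynomial as A) gives
  χ_A(x) = x^3 - 12*x^2 + 48*x - 64
which factors as (x - 4)^3. The eigenvalues (with algebraic multiplicities) are λ = 4 with multiplicity 3.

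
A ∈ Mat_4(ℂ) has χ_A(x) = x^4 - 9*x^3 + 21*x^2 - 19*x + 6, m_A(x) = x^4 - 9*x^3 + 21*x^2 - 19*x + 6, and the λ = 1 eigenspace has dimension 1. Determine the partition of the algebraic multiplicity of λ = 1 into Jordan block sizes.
Block sizes for λ = 1: [3]

Step 1 — from the characteristic polynomial, algebraic multiplicity of λ = 1 is 3. From dim ker(A − (1)·I) = 1, there are exactly 1 Jordan blocks for λ = 1.
Step 2 — from the minimal polynomial, the factor (x − 1)^3 tells us the largest block for λ = 1 has size 3.
Step 3 — with total size 3, 1 blocks, and largest block 3, the block sizes (in nonincreasing order) are [3].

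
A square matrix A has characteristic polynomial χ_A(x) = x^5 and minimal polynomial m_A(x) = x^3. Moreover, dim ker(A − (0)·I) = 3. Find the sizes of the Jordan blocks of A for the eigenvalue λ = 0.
Block sizes for λ = 0: [3, 1, 1]

Step 1 — from the characteristic polynomial, algebraic multiplicity of λ = 0 is 5. From dim ker(A − (0)·I) = 3, there are exactly 3 Jordan blocks for λ = 0.
Step 2 — from the minimal polynomial, the factor (x − 0)^3 tells us the largest block for λ = 0 has size 3.
Step 3 — with total size 5, 3 blocks, and largest block 3, the block sizes (in nonincreasing order) are [3, 1, 1].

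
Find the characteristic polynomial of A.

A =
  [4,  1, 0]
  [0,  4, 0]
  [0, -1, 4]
x^3 - 12*x^2 + 48*x - 64

Expanding det(x·I − A) (e.g. by cofactor expansion or by noting that A is similar to its Jordan form J, which has the same characteristic polynomial as A) gives
  χ_A(x) = x^3 - 12*x^2 + 48*x - 64
which factors as (x - 4)^3. The eigenvalues (with algebraic multiplicities) are λ = 4 with multiplicity 3.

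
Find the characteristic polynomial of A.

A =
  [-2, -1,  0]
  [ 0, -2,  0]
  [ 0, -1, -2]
x^3 + 6*x^2 + 12*x + 8

Expanding det(x·I − A) (e.g. by cofactor expansion or by noting that A is similar to its Jordan form J, which has the same characteristic polynomial as A) gives
  χ_A(x) = x^3 + 6*x^2 + 12*x + 8
which factors as (x + 2)^3. The eigenvalues (with algebraic multiplicities) are λ = -2 with multiplicity 3.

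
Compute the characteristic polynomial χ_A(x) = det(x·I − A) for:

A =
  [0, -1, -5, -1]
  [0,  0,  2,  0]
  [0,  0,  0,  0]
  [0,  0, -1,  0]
x^4

Expanding det(x·I − A) (e.g. by cofactor expansion or by noting that A is similar to its Jordan form J, which has the same characteristic polynomial as A) gives
  χ_A(x) = x^4
which factors as x^4. The eigenvalues (with algebraic multiplicities) are λ = 0 with multiplicity 4.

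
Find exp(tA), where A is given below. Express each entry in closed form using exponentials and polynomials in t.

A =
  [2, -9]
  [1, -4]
e^{tA} =
  [3*t*exp(-t) + exp(-t), -9*t*exp(-t)]
  [t*exp(-t), -3*t*exp(-t) + exp(-t)]

Strategy: write A = P · J · P⁻¹ where J is a Jordan canonical form, so e^{tA} = P · e^{tJ} · P⁻¹, and e^{tJ} can be computed block-by-block.

A has Jordan form
J =
  [-1,  1]
  [ 0, -1]
(up to reordering of blocks).

Per-block formulas:
  For a 2×2 Jordan block J_2(-1): exp(t · J_2(-1)) = e^(-1t)·(I + t·N), where N is the 2×2 nilpotent shift.

After assembling e^{tJ} and conjugating by P, we get:

e^{tA} =
  [3*t*exp(-t) + exp(-t), -9*t*exp(-t)]
  [t*exp(-t), -3*t*exp(-t) + exp(-t)]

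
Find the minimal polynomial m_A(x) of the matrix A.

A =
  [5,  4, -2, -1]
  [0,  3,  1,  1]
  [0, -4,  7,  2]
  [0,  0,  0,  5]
x^2 - 10*x + 25

The characteristic polynomial is χ_A(x) = (x - 5)^4, so the eigenvalues are known. The minimal polynomial is
  m_A(x) = Π_λ (x − λ)^{k_λ}
where k_λ is the size of the *largest* Jordan block for λ (equivalently, the smallest k with (A − λI)^k v = 0 for every generalised eigenvector v of λ).

  λ = 5: largest Jordan block has size 2, contributing (x − 5)^2

So m_A(x) = (x - 5)^2 = x^2 - 10*x + 25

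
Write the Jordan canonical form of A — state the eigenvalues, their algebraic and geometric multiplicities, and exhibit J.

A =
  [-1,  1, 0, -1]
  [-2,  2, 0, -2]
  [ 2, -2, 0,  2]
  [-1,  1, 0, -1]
J_2(0) ⊕ J_1(0) ⊕ J_1(0)

The characteristic polynomial is
  det(x·I − A) = x^4

Eigenvalues and multiplicities (the geometric multiplicity of λ is n − rank(A − λI), which equals the number of Jordan blocks for λ):
  λ = 0: algebraic multiplicity = 4, geometric multiplicity = 3

Determining the block sizes for each eigenvalue:
  λ = 0: 3 blocks summing to 4 forces exactly one block of size 2 and the rest size 1 → block sizes [2, 1, 1]

Assembling the blocks gives a Jordan form
J =
  [0, 1, 0, 0]
  [0, 0, 0, 0]
  [0, 0, 0, 0]
  [0, 0, 0, 0]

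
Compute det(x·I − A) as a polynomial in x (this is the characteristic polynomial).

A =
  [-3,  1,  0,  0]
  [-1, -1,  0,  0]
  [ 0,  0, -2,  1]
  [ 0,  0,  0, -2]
x^4 + 8*x^3 + 24*x^2 + 32*x + 16

Expanding det(x·I − A) (e.g. by cofactor expansion or by noting that A is similar to its Jordan form J, which has the same characteristic polynomial as A) gives
  χ_A(x) = x^4 + 8*x^3 + 24*x^2 + 32*x + 16
which factors as (x + 2)^4. The eigenvalues (with algebraic multiplicities) are λ = -2 with multiplicity 4.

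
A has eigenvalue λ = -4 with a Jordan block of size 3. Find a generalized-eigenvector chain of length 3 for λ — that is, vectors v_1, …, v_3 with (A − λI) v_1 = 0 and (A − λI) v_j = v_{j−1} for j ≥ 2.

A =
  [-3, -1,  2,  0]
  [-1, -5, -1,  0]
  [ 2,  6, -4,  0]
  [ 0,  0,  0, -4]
A Jordan chain for λ = -4 of length 3:
v_1 = (6, -2, -4, 0)ᵀ
v_2 = (1, -1, 2, 0)ᵀ
v_3 = (1, 0, 0, 0)ᵀ

Let N = A − (-4)·I. We want v_3 with N^3 v_3 = 0 but N^2 v_3 ≠ 0; then v_{j-1} := N · v_j for j = 3, …, 2.

Pick v_3 = (1, 0, 0, 0)ᵀ.
Then v_2 = N · v_3 = (1, -1, 2, 0)ᵀ.
Then v_1 = N · v_2 = (6, -2, -4, 0)ᵀ.

Sanity check: (A − (-4)·I) v_1 = (0, 0, 0, 0)ᵀ = 0. ✓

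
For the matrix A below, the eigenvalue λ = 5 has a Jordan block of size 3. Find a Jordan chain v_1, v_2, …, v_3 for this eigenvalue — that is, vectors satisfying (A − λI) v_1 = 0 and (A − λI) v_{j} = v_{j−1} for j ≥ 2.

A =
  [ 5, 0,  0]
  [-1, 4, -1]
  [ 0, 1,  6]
A Jordan chain for λ = 5 of length 3:
v_1 = (0, 1, -1)ᵀ
v_2 = (0, -1, 0)ᵀ
v_3 = (1, 0, 0)ᵀ

Let N = A − (5)·I. We want v_3 with N^3 v_3 = 0 but N^2 v_3 ≠ 0; then v_{j-1} := N · v_j for j = 3, …, 2.

Pick v_3 = (1, 0, 0)ᵀ.
Then v_2 = N · v_3 = (0, -1, 0)ᵀ.
Then v_1 = N · v_2 = (0, 1, -1)ᵀ.

Sanity check: (A − (5)·I) v_1 = (0, 0, 0)ᵀ = 0. ✓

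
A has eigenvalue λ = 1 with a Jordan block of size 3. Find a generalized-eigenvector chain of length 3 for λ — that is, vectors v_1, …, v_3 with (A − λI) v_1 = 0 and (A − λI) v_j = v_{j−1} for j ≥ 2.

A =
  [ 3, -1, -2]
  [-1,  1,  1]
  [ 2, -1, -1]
A Jordan chain for λ = 1 of length 3:
v_1 = (1, 0, 1)ᵀ
v_2 = (2, -1, 2)ᵀ
v_3 = (1, 0, 0)ᵀ

Let N = A − (1)·I. We want v_3 with N^3 v_3 = 0 but N^2 v_3 ≠ 0; then v_{j-1} := N · v_j for j = 3, …, 2.

Pick v_3 = (1, 0, 0)ᵀ.
Then v_2 = N · v_3 = (2, -1, 2)ᵀ.
Then v_1 = N · v_2 = (1, 0, 1)ᵀ.

Sanity check: (A − (1)·I) v_1 = (0, 0, 0)ᵀ = 0. ✓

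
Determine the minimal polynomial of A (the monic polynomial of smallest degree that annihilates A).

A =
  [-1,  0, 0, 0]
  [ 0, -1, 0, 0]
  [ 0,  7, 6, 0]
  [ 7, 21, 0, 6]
x^2 - 5*x - 6

The characteristic polynomial is χ_A(x) = (x - 6)^2*(x + 1)^2, so the eigenvalues are known. The minimal polynomial is
  m_A(x) = Π_λ (x − λ)^{k_λ}
where k_λ is the size of the *largest* Jordan block for λ (equivalently, the smallest k with (A − λI)^k v = 0 for every generalised eigenvector v of λ).

  λ = -1: largest Jordan block has size 1, contributing (x + 1)
  λ = 6: largest Jordan block has size 1, contributing (x − 6)

So m_A(x) = (x - 6)*(x + 1) = x^2 - 5*x - 6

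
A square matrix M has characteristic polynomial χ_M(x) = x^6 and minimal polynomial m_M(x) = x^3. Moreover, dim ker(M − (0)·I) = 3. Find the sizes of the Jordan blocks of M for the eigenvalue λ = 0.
Block sizes for λ = 0: [3, 2, 1]

Step 1 — from the characteristic polynomial, algebraic multiplicity of λ = 0 is 6. From dim ker(M − (0)·I) = 3, there are exactly 3 Jordan blocks for λ = 0.
Step 2 — from the minimal polynomial, the factor (x − 0)^3 tells us the largest block for λ = 0 has size 3.
Step 3 — with total size 6, 3 blocks, and largest block 3, the block sizes (in nonincreasing order) are [3, 2, 1].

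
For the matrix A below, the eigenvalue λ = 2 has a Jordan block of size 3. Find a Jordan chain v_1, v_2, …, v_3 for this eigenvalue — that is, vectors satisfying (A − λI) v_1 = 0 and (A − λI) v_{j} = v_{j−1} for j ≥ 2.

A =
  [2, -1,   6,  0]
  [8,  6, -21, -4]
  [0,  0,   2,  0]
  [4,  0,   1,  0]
A Jordan chain for λ = 2 of length 3:
v_1 = (2, 0, 0, 4)ᵀ
v_2 = (12, -2, 0, 22)ᵀ
v_3 = (5, 0, 2, 0)ᵀ

Let N = A − (2)·I. We want v_3 with N^3 v_3 = 0 but N^2 v_3 ≠ 0; then v_{j-1} := N · v_j for j = 3, …, 2.

Pick v_3 = (5, 0, 2, 0)ᵀ.
Then v_2 = N · v_3 = (12, -2, 0, 22)ᵀ.
Then v_1 = N · v_2 = (2, 0, 0, 4)ᵀ.

Sanity check: (A − (2)·I) v_1 = (0, 0, 0, 0)ᵀ = 0. ✓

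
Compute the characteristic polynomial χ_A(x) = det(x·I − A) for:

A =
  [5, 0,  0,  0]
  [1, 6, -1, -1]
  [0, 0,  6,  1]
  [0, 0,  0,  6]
x^4 - 23*x^3 + 198*x^2 - 756*x + 1080

Expanding det(x·I − A) (e.g. by cofactor expansion or by noting that A is similar to its Jordan form J, which has the same characteristic polynomial as A) gives
  χ_A(x) = x^4 - 23*x^3 + 198*x^2 - 756*x + 1080
which factors as (x - 6)^3*(x - 5). The eigenvalues (with algebraic multiplicities) are λ = 5 with multiplicity 1, λ = 6 with multiplicity 3.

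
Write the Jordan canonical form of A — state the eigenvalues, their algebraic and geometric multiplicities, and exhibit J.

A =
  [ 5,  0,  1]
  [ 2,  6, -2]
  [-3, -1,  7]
J_3(6)

The characteristic polynomial is
  det(x·I − A) = x^3 - 18*x^2 + 108*x - 216 = (x - 6)^3

Eigenvalues and multiplicities (the geometric multiplicity of λ is n − rank(A − λI), which equals the number of Jordan blocks for λ):
  λ = 6: algebraic multiplicity = 3, geometric multiplicity = 1

Determining the block sizes for each eigenvalue:
  λ = 6: one block (gm = 1), so the single block has size am = 3 → block sizes [3]

Assembling the blocks gives a Jordan form
J =
  [6, 1, 0]
  [0, 6, 1]
  [0, 0, 6]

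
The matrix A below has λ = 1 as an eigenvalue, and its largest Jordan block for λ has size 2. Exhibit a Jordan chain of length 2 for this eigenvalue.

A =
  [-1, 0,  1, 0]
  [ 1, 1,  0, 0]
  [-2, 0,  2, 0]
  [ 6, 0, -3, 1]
A Jordan chain for λ = 1 of length 2:
v_1 = (0, 1, 0, 0)ᵀ
v_2 = (1, 0, 2, 0)ᵀ

Let N = A − (1)·I. We want v_2 with N^2 v_2 = 0 but N^1 v_2 ≠ 0; then v_{j-1} := N · v_j for j = 2, …, 2.

Pick v_2 = (1, 0, 2, 0)ᵀ.
Then v_1 = N · v_2 = (0, 1, 0, 0)ᵀ.

Sanity check: (A − (1)·I) v_1 = (0, 0, 0, 0)ᵀ = 0. ✓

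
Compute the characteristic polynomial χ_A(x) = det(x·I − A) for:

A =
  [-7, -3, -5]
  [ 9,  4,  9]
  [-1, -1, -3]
x^3 + 6*x^2 + 12*x + 8

Expanding det(x·I − A) (e.g. by cofactor expansion or by noting that A is similar to its Jordan form J, which has the same characteristic polynomial as A) gives
  χ_A(x) = x^3 + 6*x^2 + 12*x + 8
which factors as (x + 2)^3. The eigenvalues (with algebraic multiplicities) are λ = -2 with multiplicity 3.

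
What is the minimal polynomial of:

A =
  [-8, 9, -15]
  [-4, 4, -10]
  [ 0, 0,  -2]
x^2 + 4*x + 4

The characteristic polynomial is χ_A(x) = (x + 2)^3, so the eigenvalues are known. The minimal polynomial is
  m_A(x) = Π_λ (x − λ)^{k_λ}
where k_λ is the size of the *largest* Jordan block for λ (equivalently, the smallest k with (A − λI)^k v = 0 for every generalised eigenvector v of λ).

  λ = -2: largest Jordan block has size 2, contributing (x + 2)^2

So m_A(x) = (x + 2)^2 = x^2 + 4*x + 4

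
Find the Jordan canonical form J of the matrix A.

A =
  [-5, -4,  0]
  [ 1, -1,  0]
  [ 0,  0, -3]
J_2(-3) ⊕ J_1(-3)

The characteristic polynomial is
  det(x·I − A) = x^3 + 9*x^2 + 27*x + 27 = (x + 3)^3

Eigenvalues and multiplicities (the geometric multiplicity of λ is n − rank(A − λI), which equals the number of Jordan blocks for λ):
  λ = -3: algebraic multiplicity = 3, geometric multiplicity = 2

Determining the block sizes for each eigenvalue:
  λ = -3: 2 blocks summing to 3 forces exactly one block of size 2 and the rest size 1 → block sizes [2, 1]

Assembling the blocks gives a Jordan form
J =
  [-3,  1,  0]
  [ 0, -3,  0]
  [ 0,  0, -3]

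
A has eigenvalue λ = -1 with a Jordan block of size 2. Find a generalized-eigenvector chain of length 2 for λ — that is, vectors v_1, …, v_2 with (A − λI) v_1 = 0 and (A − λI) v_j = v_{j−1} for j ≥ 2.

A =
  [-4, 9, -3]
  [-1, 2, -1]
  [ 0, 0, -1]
A Jordan chain for λ = -1 of length 2:
v_1 = (-3, -1, 0)ᵀ
v_2 = (1, 0, 0)ᵀ

Let N = A − (-1)·I. We want v_2 with N^2 v_2 = 0 but N^1 v_2 ≠ 0; then v_{j-1} := N · v_j for j = 2, …, 2.

Pick v_2 = (1, 0, 0)ᵀ.
Then v_1 = N · v_2 = (-3, -1, 0)ᵀ.

Sanity check: (A − (-1)·I) v_1 = (0, 0, 0)ᵀ = 0. ✓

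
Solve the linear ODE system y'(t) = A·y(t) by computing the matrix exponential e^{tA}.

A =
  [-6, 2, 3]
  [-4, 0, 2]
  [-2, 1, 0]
e^{tA} =
  [t^2*exp(-2*t) - 4*t*exp(-2*t) + exp(-2*t), -t^2*exp(-2*t)/2 + 2*t*exp(-2*t), -t^2*exp(-2*t) + 3*t*exp(-2*t)]
  [2*t^2*exp(-2*t) - 4*t*exp(-2*t), -t^2*exp(-2*t) + 2*t*exp(-2*t) + exp(-2*t), -2*t^2*exp(-2*t) + 2*t*exp(-2*t)]
  [-2*t*exp(-2*t), t*exp(-2*t), 2*t*exp(-2*t) + exp(-2*t)]

Strategy: write A = P · J · P⁻¹ where J is a Jordan canonical form, so e^{tA} = P · e^{tJ} · P⁻¹, and e^{tJ} can be computed block-by-block.

A has Jordan form
J =
  [-2,  1,  0]
  [ 0, -2,  1]
  [ 0,  0, -2]
(up to reordering of blocks).

Per-block formulas:
  For a 3×3 Jordan block J_3(-2): exp(t · J_3(-2)) = e^(-2t)·(I + t·N + (t^2/2)·N^2), where N is the 3×3 nilpotent shift.

After assembling e^{tJ} and conjugating by P, we get:

e^{tA} =
  [t^2*exp(-2*t) - 4*t*exp(-2*t) + exp(-2*t), -t^2*exp(-2*t)/2 + 2*t*exp(-2*t), -t^2*exp(-2*t) + 3*t*exp(-2*t)]
  [2*t^2*exp(-2*t) - 4*t*exp(-2*t), -t^2*exp(-2*t) + 2*t*exp(-2*t) + exp(-2*t), -2*t^2*exp(-2*t) + 2*t*exp(-2*t)]
  [-2*t*exp(-2*t), t*exp(-2*t), 2*t*exp(-2*t) + exp(-2*t)]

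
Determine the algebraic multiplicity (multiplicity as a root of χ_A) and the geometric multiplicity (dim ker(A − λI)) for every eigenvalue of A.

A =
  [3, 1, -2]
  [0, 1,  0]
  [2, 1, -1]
λ = 1: alg = 3, geom = 2

Step 1 — factor the characteristic polynomial to read off the algebraic multiplicities:
  χ_A(x) = (x - 1)^3

Step 2 — compute geometric multiplicities via the rank-nullity identity g(λ) = n − rank(A − λI):
  rank(A − (1)·I) = 1, so dim ker(A − (1)·I) = n − 1 = 2

Summary:
  λ = 1: algebraic multiplicity = 3, geometric multiplicity = 2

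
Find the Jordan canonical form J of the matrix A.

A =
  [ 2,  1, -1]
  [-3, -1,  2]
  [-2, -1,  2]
J_3(1)

The characteristic polynomial is
  det(x·I − A) = x^3 - 3*x^2 + 3*x - 1 = (x - 1)^3

Eigenvalues and multiplicities (the geometric multiplicity of λ is n − rank(A − λI), which equals the number of Jordan blocks for λ):
  λ = 1: algebraic multiplicity = 3, geometric multiplicity = 1

Determining the block sizes for each eigenvalue:
  λ = 1: one block (gm = 1), so the single block has size am = 3 → block sizes [3]

Assembling the blocks gives a Jordan form
J =
  [1, 1, 0]
  [0, 1, 1]
  [0, 0, 1]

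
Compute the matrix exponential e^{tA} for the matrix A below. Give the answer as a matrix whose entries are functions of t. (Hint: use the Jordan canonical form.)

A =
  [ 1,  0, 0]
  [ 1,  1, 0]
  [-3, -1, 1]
e^{tA} =
  [exp(t), 0, 0]
  [t*exp(t), exp(t), 0]
  [-t^2*exp(t)/2 - 3*t*exp(t), -t*exp(t), exp(t)]

Strategy: write A = P · J · P⁻¹ where J is a Jordan canonical form, so e^{tA} = P · e^{tJ} · P⁻¹, and e^{tJ} can be computed block-by-block.

A has Jordan form
J =
  [1, 1, 0]
  [0, 1, 1]
  [0, 0, 1]
(up to reordering of blocks).

Per-block formulas:
  For a 3×3 Jordan block J_3(1): exp(t · J_3(1)) = e^(1t)·(I + t·N + (t^2/2)·N^2), where N is the 3×3 nilpotent shift.

After assembling e^{tJ} and conjugating by P, we get:

e^{tA} =
  [exp(t), 0, 0]
  [t*exp(t), exp(t), 0]
  [-t^2*exp(t)/2 - 3*t*exp(t), -t*exp(t), exp(t)]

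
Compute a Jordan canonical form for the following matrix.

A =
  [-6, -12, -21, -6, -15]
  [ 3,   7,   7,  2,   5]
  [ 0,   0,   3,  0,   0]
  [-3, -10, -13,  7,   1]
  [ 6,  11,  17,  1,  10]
J_1(3) ⊕ J_1(3) ⊕ J_1(3) ⊕ J_2(6)

The characteristic polynomial is
  det(x·I − A) = x^5 - 21*x^4 + 171*x^3 - 675*x^2 + 1296*x - 972 = (x - 6)^2*(x - 3)^3

Eigenvalues and multiplicities (the geometric multiplicity of λ is n − rank(A − λI), which equals the number of Jordan blocks for λ):
  λ = 3: algebraic multiplicity = 3, geometric multiplicity = 3
  λ = 6: algebraic multiplicity = 2, geometric multiplicity = 1

Determining the block sizes for each eigenvalue:
  λ = 3: gm = am = 3, so every block has size 1 → block sizes [1, 1, 1]
  λ = 6: one block (gm = 1), so the single block has size am = 2 → block sizes [2]

Assembling the blocks gives a Jordan form
J =
  [3, 0, 0, 0, 0]
  [0, 3, 0, 0, 0]
  [0, 0, 3, 0, 0]
  [0, 0, 0, 6, 1]
  [0, 0, 0, 0, 6]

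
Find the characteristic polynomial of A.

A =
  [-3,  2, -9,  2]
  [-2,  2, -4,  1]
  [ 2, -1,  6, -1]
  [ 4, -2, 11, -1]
x^4 - 4*x^3 + 6*x^2 - 4*x + 1

Expanding det(x·I − A) (e.g. by cofactor expansion or by noting that A is similar to its Jordan form J, which has the same characteristic polynomial as A) gives
  χ_A(x) = x^4 - 4*x^3 + 6*x^2 - 4*x + 1
which factors as (x - 1)^4. The eigenvalues (with algebraic multiplicities) are λ = 1 with multiplicity 4.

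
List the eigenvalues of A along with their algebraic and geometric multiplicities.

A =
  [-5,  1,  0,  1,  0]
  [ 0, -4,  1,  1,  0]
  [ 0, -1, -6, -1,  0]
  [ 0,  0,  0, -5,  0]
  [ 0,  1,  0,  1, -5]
λ = -5: alg = 5, geom = 3

Step 1 — factor the characteristic polynomial to read off the algebraic multiplicities:
  χ_A(x) = (x + 5)^5

Step 2 — compute geometric multiplicities via the rank-nullity identity g(λ) = n − rank(A − λI):
  rank(A − (-5)·I) = 2, so dim ker(A − (-5)·I) = n − 2 = 3

Summary:
  λ = -5: algebraic multiplicity = 5, geometric multiplicity = 3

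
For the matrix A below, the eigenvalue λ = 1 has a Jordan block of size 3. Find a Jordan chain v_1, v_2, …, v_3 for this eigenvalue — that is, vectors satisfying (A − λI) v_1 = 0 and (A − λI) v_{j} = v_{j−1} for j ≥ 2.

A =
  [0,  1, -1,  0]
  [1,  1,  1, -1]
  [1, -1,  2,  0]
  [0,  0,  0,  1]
A Jordan chain for λ = 1 of length 3:
v_1 = (1, 0, -1, 0)ᵀ
v_2 = (-1, 1, 1, 0)ᵀ
v_3 = (1, 0, 0, 0)ᵀ

Let N = A − (1)·I. We want v_3 with N^3 v_3 = 0 but N^2 v_3 ≠ 0; then v_{j-1} := N · v_j for j = 3, …, 2.

Pick v_3 = (1, 0, 0, 0)ᵀ.
Then v_2 = N · v_3 = (-1, 1, 1, 0)ᵀ.
Then v_1 = N · v_2 = (1, 0, -1, 0)ᵀ.

Sanity check: (A − (1)·I) v_1 = (0, 0, 0, 0)ᵀ = 0. ✓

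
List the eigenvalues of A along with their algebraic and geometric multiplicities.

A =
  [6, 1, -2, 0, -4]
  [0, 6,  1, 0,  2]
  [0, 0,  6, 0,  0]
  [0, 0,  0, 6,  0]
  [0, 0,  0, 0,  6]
λ = 6: alg = 5, geom = 3

Step 1 — factor the characteristic polynomial to read off the algebraic multiplicities:
  χ_A(x) = (x - 6)^5

Step 2 — compute geometric multiplicities via the rank-nullity identity g(λ) = n − rank(A − λI):
  rank(A − (6)·I) = 2, so dim ker(A − (6)·I) = n − 2 = 3

Summary:
  λ = 6: algebraic multiplicity = 5, geometric multiplicity = 3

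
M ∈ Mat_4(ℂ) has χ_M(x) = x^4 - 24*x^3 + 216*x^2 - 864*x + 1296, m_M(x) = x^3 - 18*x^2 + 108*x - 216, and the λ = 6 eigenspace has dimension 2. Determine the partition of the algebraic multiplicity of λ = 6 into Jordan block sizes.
Block sizes for λ = 6: [3, 1]

Step 1 — from the characteristic polynomial, algebraic multiplicity of λ = 6 is 4. From dim ker(M − (6)·I) = 2, there are exactly 2 Jordan blocks for λ = 6.
Step 2 — from the minimal polynomial, the factor (x − 6)^3 tells us the largest block for λ = 6 has size 3.
Step 3 — with total size 4, 2 blocks, and largest block 3, the block sizes (in nonincreasing order) are [3, 1].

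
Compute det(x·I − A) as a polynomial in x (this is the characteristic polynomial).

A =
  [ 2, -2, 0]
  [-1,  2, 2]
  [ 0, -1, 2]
x^3 - 6*x^2 + 12*x - 8

Expanding det(x·I − A) (e.g. by cofactor expansion or by noting that A is similar to its Jordan form J, which has the same characteristic polynomial as A) gives
  χ_A(x) = x^3 - 6*x^2 + 12*x - 8
which factors as (x - 2)^3. The eigenvalues (with algebraic multiplicities) are λ = 2 with multiplicity 3.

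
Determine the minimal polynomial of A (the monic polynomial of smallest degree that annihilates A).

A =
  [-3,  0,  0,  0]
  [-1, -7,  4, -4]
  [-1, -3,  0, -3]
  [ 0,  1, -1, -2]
x^2 + 6*x + 9

The characteristic polynomial is χ_A(x) = (x + 3)^4, so the eigenvalues are known. The minimal polynomial is
  m_A(x) = Π_λ (x − λ)^{k_λ}
where k_λ is the size of the *largest* Jordan block for λ (equivalently, the smallest k with (A − λI)^k v = 0 for every generalised eigenvector v of λ).

  λ = -3: largest Jordan block has size 2, contributing (x + 3)^2

So m_A(x) = (x + 3)^2 = x^2 + 6*x + 9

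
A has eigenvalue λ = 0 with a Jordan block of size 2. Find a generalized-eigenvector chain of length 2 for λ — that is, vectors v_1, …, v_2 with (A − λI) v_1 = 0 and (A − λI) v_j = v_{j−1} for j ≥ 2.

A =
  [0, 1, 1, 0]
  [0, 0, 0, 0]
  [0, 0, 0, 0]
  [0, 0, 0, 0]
A Jordan chain for λ = 0 of length 2:
v_1 = (1, 0, 0, 0)ᵀ
v_2 = (0, 1, 0, 0)ᵀ

Let N = A − (0)·I. We want v_2 with N^2 v_2 = 0 but N^1 v_2 ≠ 0; then v_{j-1} := N · v_j for j = 2, …, 2.

Pick v_2 = (0, 1, 0, 0)ᵀ.
Then v_1 = N · v_2 = (1, 0, 0, 0)ᵀ.

Sanity check: (A − (0)·I) v_1 = (0, 0, 0, 0)ᵀ = 0. ✓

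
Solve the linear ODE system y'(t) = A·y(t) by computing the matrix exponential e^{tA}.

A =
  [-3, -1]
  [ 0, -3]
e^{tA} =
  [exp(-3*t), -t*exp(-3*t)]
  [0, exp(-3*t)]

Strategy: write A = P · J · P⁻¹ where J is a Jordan canonical form, so e^{tA} = P · e^{tJ} · P⁻¹, and e^{tJ} can be computed block-by-block.

A has Jordan form
J =
  [-3,  1]
  [ 0, -3]
(up to reordering of blocks).

Per-block formulas:
  For a 2×2 Jordan block J_2(-3): exp(t · J_2(-3)) = e^(-3t)·(I + t·N), where N is the 2×2 nilpotent shift.

After assembling e^{tJ} and conjugating by P, we get:

e^{tA} =
  [exp(-3*t), -t*exp(-3*t)]
  [0, exp(-3*t)]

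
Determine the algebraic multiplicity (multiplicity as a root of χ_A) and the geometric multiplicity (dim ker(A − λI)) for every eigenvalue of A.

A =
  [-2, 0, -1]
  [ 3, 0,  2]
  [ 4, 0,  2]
λ = 0: alg = 3, geom = 1

Step 1 — factor the characteristic polynomial to read off the algebraic multiplicities:
  χ_A(x) = x^3

Step 2 — compute geometric multiplicities via the rank-nullity identity g(λ) = n − rank(A − λI):
  rank(A − (0)·I) = 2, so dim ker(A − (0)·I) = n − 2 = 1

Summary:
  λ = 0: algebraic multiplicity = 3, geometric multiplicity = 1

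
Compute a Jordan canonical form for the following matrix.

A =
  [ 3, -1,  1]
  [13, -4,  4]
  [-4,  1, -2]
J_3(-1)

The characteristic polynomial is
  det(x·I − A) = x^3 + 3*x^2 + 3*x + 1 = (x + 1)^3

Eigenvalues and multiplicities (the geometric multiplicity of λ is n − rank(A − λI), which equals the number of Jordan blocks for λ):
  λ = -1: algebraic multiplicity = 3, geometric multiplicity = 1

Determining the block sizes for each eigenvalue:
  λ = -1: one block (gm = 1), so the single block has size am = 3 → block sizes [3]

Assembling the blocks gives a Jordan form
J =
  [-1,  1,  0]
  [ 0, -1,  1]
  [ 0,  0, -1]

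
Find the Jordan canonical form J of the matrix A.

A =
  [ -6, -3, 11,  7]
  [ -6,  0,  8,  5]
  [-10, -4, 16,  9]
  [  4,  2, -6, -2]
J_2(2) ⊕ J_2(2)

The characteristic polynomial is
  det(x·I − A) = x^4 - 8*x^3 + 24*x^2 - 32*x + 16 = (x - 2)^4

Eigenvalues and multiplicities (the geometric multiplicity of λ is n − rank(A − λI), which equals the number of Jordan blocks for λ):
  λ = 2: algebraic multiplicity = 4, geometric multiplicity = 2

Determining the block sizes for each eigenvalue:
  λ = 2: with am = 4 and gm = 2, the partition is not yet determined (e.g. several partitions of 4 into 2 parts exist). Let N = A − (2)·I. Computing rank(N^1) = 2, rank(N^2) = 0; the number of blocks of size ≥ j is rank(N^{j−1}) − rank(N^j), giving [2, 2]. So we have 2 block(s) of size 2 → block sizes [2, 2]

Assembling the blocks gives a Jordan form
J =
  [2, 1, 0, 0]
  [0, 2, 0, 0]
  [0, 0, 2, 1]
  [0, 0, 0, 2]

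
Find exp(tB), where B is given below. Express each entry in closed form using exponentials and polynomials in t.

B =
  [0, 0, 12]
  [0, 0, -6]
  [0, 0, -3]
e^{tB} =
  [1, 0, 4 - 4*exp(-3*t)]
  [0, 1, -2 + 2*exp(-3*t)]
  [0, 0, exp(-3*t)]

Strategy: write B = P · J · P⁻¹ where J is a Jordan canonical form, so e^{tB} = P · e^{tJ} · P⁻¹, and e^{tJ} can be computed block-by-block.

B has Jordan form
J =
  [-3, 0, 0]
  [ 0, 0, 0]
  [ 0, 0, 0]
(up to reordering of blocks).

Per-block formulas:
  For a 1×1 block at λ = 0: exp(t · [0]) = [e^(0t)].
  For a 1×1 block at λ = -3: exp(t · [-3]) = [e^(-3t)].

After assembling e^{tJ} and conjugating by P, we get:

e^{tB} =
  [1, 0, 4 - 4*exp(-3*t)]
  [0, 1, -2 + 2*exp(-3*t)]
  [0, 0, exp(-3*t)]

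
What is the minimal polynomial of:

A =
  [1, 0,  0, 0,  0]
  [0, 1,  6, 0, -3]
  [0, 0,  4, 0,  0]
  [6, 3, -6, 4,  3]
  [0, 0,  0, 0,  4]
x^2 - 5*x + 4

The characteristic polynomial is χ_A(x) = (x - 4)^3*(x - 1)^2, so the eigenvalues are known. The minimal polynomial is
  m_A(x) = Π_λ (x − λ)^{k_λ}
where k_λ is the size of the *largest* Jordan block for λ (equivalently, the smallest k with (A − λI)^k v = 0 for every generalised eigenvector v of λ).

  λ = 1: largest Jordan block has size 1, contributing (x − 1)
  λ = 4: largest Jordan block has size 1, contributing (x − 4)

So m_A(x) = (x - 4)*(x - 1) = x^2 - 5*x + 4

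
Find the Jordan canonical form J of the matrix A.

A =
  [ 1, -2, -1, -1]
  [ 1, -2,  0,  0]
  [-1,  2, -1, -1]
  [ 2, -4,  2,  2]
J_3(0) ⊕ J_1(0)

The characteristic polynomial is
  det(x·I − A) = x^4

Eigenvalues and multiplicities (the geometric multiplicity of λ is n − rank(A − λI), which equals the number of Jordan blocks for λ):
  λ = 0: algebraic multiplicity = 4, geometric multiplicity = 2

Determining the block sizes for each eigenvalue:
  λ = 0: with am = 4 and gm = 2, the partition is not yet determined (e.g. several partitions of 4 into 2 parts exist). Let N = A − (0)·I. Computing rank(N^1) = 2, rank(N^2) = 1, rank(N^3) = 0; the number of blocks of size ≥ j is rank(N^{j−1}) − rank(N^j), giving [2, 1, 1]. So we have 1 block(s) of size 3, 1 block(s) of size 1 → block sizes [3, 1]

Assembling the blocks gives a Jordan form
J =
  [0, 1, 0, 0]
  [0, 0, 1, 0]
  [0, 0, 0, 0]
  [0, 0, 0, 0]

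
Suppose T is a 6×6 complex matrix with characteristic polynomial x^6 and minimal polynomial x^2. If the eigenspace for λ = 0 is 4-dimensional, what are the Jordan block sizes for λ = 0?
Block sizes for λ = 0: [2, 2, 1, 1]

Step 1 — from the characteristic polynomial, algebraic multiplicity of λ = 0 is 6. From dim ker(T − (0)·I) = 4, there are exactly 4 Jordan blocks for λ = 0.
Step 2 — from the minimal polynomial, the factor (x − 0)^2 tells us the largest block for λ = 0 has size 2.
Step 3 — with total size 6, 4 blocks, and largest block 2, the block sizes (in nonincreasing order) are [2, 2, 1, 1].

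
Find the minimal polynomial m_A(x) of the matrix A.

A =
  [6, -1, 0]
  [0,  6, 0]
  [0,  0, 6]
x^2 - 12*x + 36

The characteristic polynomial is χ_A(x) = (x - 6)^3, so the eigenvalues are known. The minimal polynomial is
  m_A(x) = Π_λ (x − λ)^{k_λ}
where k_λ is the size of the *largest* Jordan block for λ (equivalently, the smallest k with (A − λI)^k v = 0 for every generalised eigenvector v of λ).

  λ = 6: largest Jordan block has size 2, contributing (x − 6)^2

So m_A(x) = (x - 6)^2 = x^2 - 12*x + 36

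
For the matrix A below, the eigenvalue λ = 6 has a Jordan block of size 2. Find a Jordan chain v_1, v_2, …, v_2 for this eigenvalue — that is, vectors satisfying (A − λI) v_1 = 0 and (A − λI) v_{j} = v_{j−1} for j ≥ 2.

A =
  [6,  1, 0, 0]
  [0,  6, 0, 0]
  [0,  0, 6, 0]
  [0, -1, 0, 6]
A Jordan chain for λ = 6 of length 2:
v_1 = (1, 0, 0, -1)ᵀ
v_2 = (0, 1, 0, 0)ᵀ

Let N = A − (6)·I. We want v_2 with N^2 v_2 = 0 but N^1 v_2 ≠ 0; then v_{j-1} := N · v_j for j = 2, …, 2.

Pick v_2 = (0, 1, 0, 0)ᵀ.
Then v_1 = N · v_2 = (1, 0, 0, -1)ᵀ.

Sanity check: (A − (6)·I) v_1 = (0, 0, 0, 0)ᵀ = 0. ✓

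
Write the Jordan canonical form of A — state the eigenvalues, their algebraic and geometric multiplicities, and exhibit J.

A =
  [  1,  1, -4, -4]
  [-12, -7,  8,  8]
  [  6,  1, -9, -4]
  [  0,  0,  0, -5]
J_2(-5) ⊕ J_1(-5) ⊕ J_1(-5)

The characteristic polynomial is
  det(x·I − A) = x^4 + 20*x^3 + 150*x^2 + 500*x + 625 = (x + 5)^4

Eigenvalues and multiplicities (the geometric multiplicity of λ is n − rank(A − λI), which equals the number of Jordan blocks for λ):
  λ = -5: algebraic multiplicity = 4, geometric multiplicity = 3

Determining the block sizes for each eigenvalue:
  λ = -5: 3 blocks summing to 4 forces exactly one block of size 2 and the rest size 1 → block sizes [2, 1, 1]

Assembling the blocks gives a Jordan form
J =
  [-5,  1,  0,  0]
  [ 0, -5,  0,  0]
  [ 0,  0, -5,  0]
  [ 0,  0,  0, -5]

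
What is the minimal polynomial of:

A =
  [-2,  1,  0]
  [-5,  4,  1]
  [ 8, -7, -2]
x^3

The characteristic polynomial is χ_A(x) = x^3, so the eigenvalues are known. The minimal polynomial is
  m_A(x) = Π_λ (x − λ)^{k_λ}
where k_λ is the size of the *largest* Jordan block for λ (equivalently, the smallest k with (A − λI)^k v = 0 for every generalised eigenvector v of λ).

  λ = 0: largest Jordan block has size 3, contributing (x − 0)^3

So m_A(x) = x^3 = x^3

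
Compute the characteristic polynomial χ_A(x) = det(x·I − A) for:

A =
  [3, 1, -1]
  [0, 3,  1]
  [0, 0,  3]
x^3 - 9*x^2 + 27*x - 27

Expanding det(x·I − A) (e.g. by cofactor expansion or by noting that A is similar to its Jordan form J, which has the same characteristic polynomial as A) gives
  χ_A(x) = x^3 - 9*x^2 + 27*x - 27
which factors as (x - 3)^3. The eigenvalues (with algebraic multiplicities) are λ = 3 with multiplicity 3.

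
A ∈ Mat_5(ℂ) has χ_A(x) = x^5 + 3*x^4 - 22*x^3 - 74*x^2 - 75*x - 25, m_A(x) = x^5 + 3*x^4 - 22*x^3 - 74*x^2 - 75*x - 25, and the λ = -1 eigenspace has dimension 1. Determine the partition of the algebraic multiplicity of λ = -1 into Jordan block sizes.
Block sizes for λ = -1: [3]

Step 1 — from the characteristic polynomial, algebraic multiplicity of λ = -1 is 3. From dim ker(A − (-1)·I) = 1, there are exactly 1 Jordan blocks for λ = -1.
Step 2 — from the minimal polynomial, the factor (x + 1)^3 tells us the largest block for λ = -1 has size 3.
Step 3 — with total size 3, 1 blocks, and largest block 3, the block sizes (in nonincreasing order) are [3].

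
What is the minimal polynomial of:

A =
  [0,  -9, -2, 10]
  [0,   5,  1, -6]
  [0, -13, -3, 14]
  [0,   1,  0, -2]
x^3

The characteristic polynomial is χ_A(x) = x^4, so the eigenvalues are known. The minimal polynomial is
  m_A(x) = Π_λ (x − λ)^{k_λ}
where k_λ is the size of the *largest* Jordan block for λ (equivalently, the smallest k with (A − λI)^k v = 0 for every generalised eigenvector v of λ).

  λ = 0: largest Jordan block has size 3, contributing (x − 0)^3

So m_A(x) = x^3 = x^3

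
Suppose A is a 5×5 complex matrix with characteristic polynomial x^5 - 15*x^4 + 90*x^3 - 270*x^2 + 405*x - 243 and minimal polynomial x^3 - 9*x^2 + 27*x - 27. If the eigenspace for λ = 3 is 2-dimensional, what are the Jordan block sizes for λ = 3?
Block sizes for λ = 3: [3, 2]

Step 1 — from the characteristic polynomial, algebraic multiplicity of λ = 3 is 5. From dim ker(A − (3)·I) = 2, there are exactly 2 Jordan blocks for λ = 3.
Step 2 — from the minimal polynomial, the factor (x − 3)^3 tells us the largest block for λ = 3 has size 3.
Step 3 — with total size 5, 2 blocks, and largest block 3, the block sizes (in nonincreasing order) are [3, 2].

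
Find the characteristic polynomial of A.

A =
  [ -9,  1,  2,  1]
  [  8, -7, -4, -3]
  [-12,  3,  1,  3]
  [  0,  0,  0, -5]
x^4 + 20*x^3 + 150*x^2 + 500*x + 625

Expanding det(x·I − A) (e.g. by cofactor expansion or by noting that A is similar to its Jordan form J, which has the same characteristic polynomial as A) gives
  χ_A(x) = x^4 + 20*x^3 + 150*x^2 + 500*x + 625
which factors as (x + 5)^4. The eigenvalues (with algebraic multiplicities) are λ = -5 with multiplicity 4.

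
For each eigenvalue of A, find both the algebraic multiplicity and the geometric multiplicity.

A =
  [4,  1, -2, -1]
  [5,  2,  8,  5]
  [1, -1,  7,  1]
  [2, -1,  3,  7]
λ = 5: alg = 4, geom = 2

Step 1 — factor the characteristic polynomial to read off the algebraic multiplicities:
  χ_A(x) = (x - 5)^4

Step 2 — compute geometric multiplicities via the rank-nullity identity g(λ) = n − rank(A − λI):
  rank(A − (5)·I) = 2, so dim ker(A − (5)·I) = n − 2 = 2

Summary:
  λ = 5: algebraic multiplicity = 4, geometric multiplicity = 2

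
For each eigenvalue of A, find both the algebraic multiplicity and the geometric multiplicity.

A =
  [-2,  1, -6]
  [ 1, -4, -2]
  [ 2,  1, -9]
λ = -5: alg = 3, geom = 1

Step 1 — factor the characteristic polynomial to read off the algebraic multiplicities:
  χ_A(x) = (x + 5)^3

Step 2 — compute geometric multiplicities via the rank-nullity identity g(λ) = n − rank(A − λI):
  rank(A − (-5)·I) = 2, so dim ker(A − (-5)·I) = n − 2 = 1

Summary:
  λ = -5: algebraic multiplicity = 3, geometric multiplicity = 1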